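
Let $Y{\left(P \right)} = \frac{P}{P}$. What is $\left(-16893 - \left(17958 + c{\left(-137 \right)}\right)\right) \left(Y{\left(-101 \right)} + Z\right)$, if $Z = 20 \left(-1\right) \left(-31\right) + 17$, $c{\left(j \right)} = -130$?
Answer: $-22151998$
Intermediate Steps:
$Y{\left(P \right)} = 1$
$Z = 637$ ($Z = \left(-20\right) \left(-31\right) + 17 = 620 + 17 = 637$)
$\left(-16893 - \left(17958 + c{\left(-137 \right)}\right)\right) \left(Y{\left(-101 \right)} + Z\right) = \left(-16893 - 17828\right) \left(1 + 637\right) = \left(-16893 + \left(-17958 + 130\right)\right) 638 = \left(-16893 - 17828\right) 638 = \left(-34721\right) 638 = -22151998$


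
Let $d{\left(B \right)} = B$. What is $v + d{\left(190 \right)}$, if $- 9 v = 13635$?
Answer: $-1325$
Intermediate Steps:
$v = -1515$ ($v = \left(- \frac{1}{9}\right) 13635 = -1515$)
$v + d{\left(190 \right)} = -1515 + 190 = -1325$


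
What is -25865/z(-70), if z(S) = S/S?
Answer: -25865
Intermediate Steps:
z(S) = 1
-25865/z(-70) = -25865/1 = -25865*1 = -25865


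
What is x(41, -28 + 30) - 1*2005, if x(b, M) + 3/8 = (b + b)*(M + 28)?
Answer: 3637/8 ≈ 454.63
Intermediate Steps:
x(b, M) = -3/8 + 2*b*(28 + M) (x(b, M) = -3/8 + (b + b)*(M + 28) = -3/8 + (2*b)*(28 + M) = -3/8 + 2*b*(28 + M))
x(41, -28 + 30) - 1*2005 = (-3/8 + 56*41 + 2*(-28 + 30)*41) - 1*2005 = (-3/8 + 2296 + 2*2*41) - 2005 = (-3/8 + 2296 + 164) - 2005 = 19677/8 - 2005 = 3637/8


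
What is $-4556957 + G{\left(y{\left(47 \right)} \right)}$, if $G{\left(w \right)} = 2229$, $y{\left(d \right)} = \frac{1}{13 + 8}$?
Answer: $-4554728$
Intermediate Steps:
$y{\left(d \right)} = \frac{1}{21}$
$-4556957 + G{\left(y{\left(47 \right)} \right)} = -4556957 + 2229 = -4554728$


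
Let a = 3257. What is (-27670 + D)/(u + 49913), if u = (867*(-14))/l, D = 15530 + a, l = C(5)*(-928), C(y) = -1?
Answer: -87696/492629 ≈ -0.17802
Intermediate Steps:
l = 928 (l = -1*(-928) = 928)
D = 18787 (D = 15530 + 3257 = 18787)
u = -6069/464 (u = (867*(-14))/928 = -12138*1/928 = -6069/464 ≈ -13.080)
(-27670 + D)/(u + 49913) = (-27670 + 18787)/(-6069/464 + 49913) = -8883/23153563/464 = -8883*464/23153563 = -87696/492629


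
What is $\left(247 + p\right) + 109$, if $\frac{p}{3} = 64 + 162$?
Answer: $1034$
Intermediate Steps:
$p = 678$ ($p = 3 \left(64 + 162\right) = 3 \cdot 226 = 678$)
$\left(247 + p\right) + 109 = \left(247 + 678\right) + 109 = 925 + 109 = 1034$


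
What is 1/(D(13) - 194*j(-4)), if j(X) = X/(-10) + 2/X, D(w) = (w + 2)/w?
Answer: 65/1336 ≈ 0.048653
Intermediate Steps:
D(w) = (2 + w)/w
j(X) = 2/X - X/10 (j(X) = X*(-⅒) + 2/X = -X/10 + 2/X = 2/X - X/10)
1/(D(13) - 194*j(-4)) = 1/((2 + 13)/13 - 194*(2/(-4) - ⅒*(-4))) = 1/((1/13)*15 - 194*(2*(-¼) + ⅖)) = 1/(15/13 - 194*(-½ + ⅖)) = 1/(15/13 - 194*(-⅒)) = 1/(15/13 + 97/5) = 1/(1336/65) = 65/1336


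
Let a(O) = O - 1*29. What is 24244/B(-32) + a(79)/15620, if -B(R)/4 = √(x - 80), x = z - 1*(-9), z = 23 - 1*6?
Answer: 5/1562 + 6061*I*√6/18 ≈ 0.003201 + 824.8*I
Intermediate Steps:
z = 17 (z = 23 - 6 = 17)
x = 26 (x = 17 - 1*(-9) = 17 + 9 = 26)
a(O) = -29 + O (a(O) = O - 29 = -29 + O)
B(R) = -12*I*√6 (B(R) = -4*√(26 - 80) = -12*I*√6)
24244/B(-32) + a(79)/15620 = 24244/((-12*I*√6)) + (-29 + 79)/15620 = 24244*(I*√6/72) + 50*(1/15620) = 6061*I*√6/18 + 5/1562 = 5/1562 + 6061*I*√6/18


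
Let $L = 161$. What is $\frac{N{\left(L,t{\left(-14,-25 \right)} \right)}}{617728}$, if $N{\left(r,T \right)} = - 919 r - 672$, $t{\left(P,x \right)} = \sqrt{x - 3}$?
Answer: $- \frac{148631}{617728} \approx -0.24061$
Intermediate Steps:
$t{\left(P,x \right)} = \sqrt{-3 + x}$
$N{\left(r,T \right)} = -672 - 919 r$
$\frac{N{\left(L,t{\left(-14,-25 \right)} \right)}}{617728} = \frac{-672 - 147959}{617728} = \left(-672 - 147959\right) \frac{1}{617728} = \left(-148631\right) \frac{1}{617728} = - \frac{148631}{617728}$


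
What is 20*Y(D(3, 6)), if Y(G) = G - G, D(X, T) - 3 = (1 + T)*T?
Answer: 0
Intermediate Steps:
D(X, T) = 3 + T*(1 + T) (D(X, T) = 3 + (1 + T)*T = 3 + T*(1 + T))
Y(G) = 0
20*Y(D(3, 6)) = 20*0 = 0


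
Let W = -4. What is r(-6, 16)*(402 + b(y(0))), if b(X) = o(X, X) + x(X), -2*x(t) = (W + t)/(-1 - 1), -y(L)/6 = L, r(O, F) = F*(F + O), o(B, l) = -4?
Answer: 63520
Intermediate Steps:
y(L) = -6*L
x(t) = -1 + t/4 (x(t) = -(-4 + t)/(2*(-1 - 1)) = -(-4 + t)/(2*(-2)) = -(-4 + t)*(-1)/(2*2) = -(2 - t/2)/2 = -1 + t/4)
b(X) = -5 + X/4 (b(X) = -4 + (-1 + X/4) = -5 + X/4)
r(-6, 16)*(402 + b(y(0))) = (16*(16 - 6))*(402 + (-5 + (-6*0)/4)) = (16*10)*(402 + (-5 + (¼)*0)) = 160*(402 + (-5 + 0)) = 160*(402 - 5) = 160*397 = 63520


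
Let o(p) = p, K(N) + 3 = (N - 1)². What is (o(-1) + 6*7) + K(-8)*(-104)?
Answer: -8071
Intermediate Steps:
K(N) = -3 + (-1 + N)² (K(N) = -3 + (N - 1)² = -3 + (-1 + N)²)
(o(-1) + 6*7) + K(-8)*(-104) = (-1 + 6*7) + (-3 + (-1 - 8)²)*(-104) = (-1 + 42) + (-3 + (-9)²)*(-104) = 41 + (-3 + 81)*(-104) = 41 + 78*(-104) = 41 - 8112 = -8071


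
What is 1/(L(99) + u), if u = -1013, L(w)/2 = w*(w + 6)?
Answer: 1/19777 ≈ 5.0564e-5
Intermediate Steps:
L(w) = 2*w*(6 + w) (L(w) = 2*(w*(w + 6)) = 2*(w*(6 + w)) = 2*w*(6 + w))
1/(L(99) + u) = 1/(2*99*(6 + 99) - 1013) = 1/(2*99*105 - 1013) = 1/(20790 - 1013) = 1/19777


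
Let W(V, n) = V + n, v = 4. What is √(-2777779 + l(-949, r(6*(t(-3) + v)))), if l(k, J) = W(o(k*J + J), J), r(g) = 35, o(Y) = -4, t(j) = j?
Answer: 2*I*√694437 ≈ 1666.7*I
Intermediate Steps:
l(k, J) = -4 + J
√(-2777779 + l(-949, r(6*(t(-3) + v)))) = √(-2777779 + (-4 + 35)) = √(-2777779 + 31) = √(-2777748) = 2*I*√694437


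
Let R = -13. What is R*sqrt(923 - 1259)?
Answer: -52*I*sqrt(21) ≈ -238.29*I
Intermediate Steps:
R*sqrt(923 - 1259) = -13*sqrt(923 - 1259) = -52*I*sqrt(21)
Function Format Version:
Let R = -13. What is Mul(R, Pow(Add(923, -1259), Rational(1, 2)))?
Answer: Mul(-52, I, Pow(21, Rational(1, 2))) ≈ Mul(-238.29, I)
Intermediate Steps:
Mul(R, Pow(Add(923, -1259), Rational(1, 2))) = Mul(-13, Pow(Add(923, -1259), Rational(1, 2))) = Mul(-13, Pow(-336, Rational(1, 2))) = Mul(-13, Mul(4, I, Pow(21, Rational(1, 2)))) = Mul(-52, I, Pow(21, Rational(1, 2)))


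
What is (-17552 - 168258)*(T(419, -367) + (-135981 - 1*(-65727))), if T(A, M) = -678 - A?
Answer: 13257729310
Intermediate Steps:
(-17552 - 168258)*(T(419, -367) + (-135981 - 1*(-65727))) = (-17552 - 168258)*((-678 - 1*419) + (-135981 - 1*(-65727))) = -185810*((-678 - 419) + (-135981 + 65727)) = -185810*(-1097 - 70254) = -185810*(-71351) = 13257729310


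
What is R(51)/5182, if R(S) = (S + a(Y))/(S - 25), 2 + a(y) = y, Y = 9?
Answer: 29/67366 ≈ 0.00043048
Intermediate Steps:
a(y) = -2 + y
R(S) = (7 + S)/(-25 + S) (R(S) = (S + (-2 + 9))/(S - 25) = (S + 7)/(-25 + S) = (7 + S)/(-25 + S))
R(51)/5182 = ((7 + 51)/(-25 + 51))/5182 = (58/26)*(1/5182) = ((1/26)*58)*(1/5182) = (29/13)*(1/5182) = 29/67366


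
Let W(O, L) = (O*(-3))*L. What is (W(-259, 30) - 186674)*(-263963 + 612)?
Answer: 43022072764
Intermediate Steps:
W(O, L) = -3*L*O (W(O, L) = (-3*O)*L = -3*L*O)
(W(-259, 30) - 186674)*(-263963 + 612) = (-3*30*(-259) - 186674)*(-263963 + 612) = (23310 - 186674)*(-263351) = -163364*(-263351) = 43022072764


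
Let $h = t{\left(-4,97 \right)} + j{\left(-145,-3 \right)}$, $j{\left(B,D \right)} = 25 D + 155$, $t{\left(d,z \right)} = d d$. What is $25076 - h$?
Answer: $24980$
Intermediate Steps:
$t{\left(d,z \right)} = d^{2}$
$j{\left(B,D \right)} = 155 + 25 D$
$h = 96$ ($h = \left(-4\right)^{2} + \left(155 + 25 \left(-3\right)\right) = 16 + \left(155 - 75\right) = 16 + 80 = 96$)
$25076 - h = 25076 - 96 = 24980$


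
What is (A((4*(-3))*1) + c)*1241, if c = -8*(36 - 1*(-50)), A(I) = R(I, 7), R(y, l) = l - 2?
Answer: -847603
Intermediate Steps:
R(y, l) = -2 + l
A(I) = 5 (A(I) = -2 + 7 = 5)
c = -688 (c = -8*(36 + 50) = -8*86 = -688)
(A((4*(-3))*1) + c)*1241 = (5 - 688)*1241 = -683*1241 = -847603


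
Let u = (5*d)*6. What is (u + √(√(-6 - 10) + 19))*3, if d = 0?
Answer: 3*√(19 + 4*I) ≈ 13.148 + 1.369*I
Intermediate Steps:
u = 0 (u = (5*0)*6 = 0*6 = 0)
(u + √(√(-6 - 10) + 19))*3 = (0 + √(√(-6 - 10) + 19))*3 = (0 + √(√(-16) + 19))*3 = (0 + √(4*I + 19))*3 = (0 + √(19 + 4*I))*3 = √(19 + 4*I)*3 = 3*√(19 + 4*I)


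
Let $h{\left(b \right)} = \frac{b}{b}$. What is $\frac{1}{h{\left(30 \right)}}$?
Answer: $1$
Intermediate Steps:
$h{\left(b \right)} = 1$
$\frac{1}{h{\left(30 \right)}} = 1^{-1} = 1$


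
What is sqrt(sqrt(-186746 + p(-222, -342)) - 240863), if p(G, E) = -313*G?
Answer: sqrt(-240863 + 2*I*sqrt(29315)) ≈ 0.349 + 490.78*I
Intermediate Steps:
sqrt(sqrt(-186746 + p(-222, -342)) - 240863) = sqrt(sqrt(-186746 - 313*(-222)) - 240863) = sqrt(sqrt(-186746 + 69486) - 240863) = sqrt(sqrt(-117260) - 240863) = sqrt(2*I*sqrt(29315) - 240863) = sqrt(-240863 + 2*I*sqrt(29315))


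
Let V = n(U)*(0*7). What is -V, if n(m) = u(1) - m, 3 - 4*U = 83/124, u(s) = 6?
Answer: 0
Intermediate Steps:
U = 289/496 (U = ¾ - 83/(4*124) = ¾ - ¼*83/124 = ¾ - 83/496 = 289/496 ≈ 0.58266)
n(m) = 6 - m
V = 0 (V = (6 - 1*289/496)*(0*7) = (6 - 289/496)*0 = (2687/496)*0 = 0)
-V = -1*0 = 0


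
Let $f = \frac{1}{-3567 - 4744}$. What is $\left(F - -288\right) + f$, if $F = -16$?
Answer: $\frac{2260591}{8311} \approx 272.0$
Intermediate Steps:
$f = - \frac{1}{8311}$ ($f = \frac{1}{-8311} = - \frac{1}{8311} \approx -0.00012032$)
$\left(F - -288\right) + f = \left(-16 - -288\right) - \frac{1}{8311} = \left(-16 + 288\right) - \frac{1}{8311} = 272 - \frac{1}{8311} = \frac{2260591}{8311}$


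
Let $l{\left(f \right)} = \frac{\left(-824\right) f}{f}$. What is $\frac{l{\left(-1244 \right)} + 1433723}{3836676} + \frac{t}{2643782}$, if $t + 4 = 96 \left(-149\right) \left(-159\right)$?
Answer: $\frac{2085691264075}{1690555824772} \approx 1.2337$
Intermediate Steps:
$l{\left(f \right)} = -824$
$t = 2274332$ ($t = -4 + 96 \left(-149\right) \left(-159\right) = -4 - -2274336 = -4 + 2274336 = 2274332$)
$\frac{l{\left(-1244 \right)} + 1433723}{3836676} + \frac{t}{2643782} = \frac{-824 + 1433723}{3836676} + \frac{2274332}{2643782} = 1432899 \cdot \frac{1}{3836676} + 2274332 \cdot \frac{1}{2643782} = \frac{477633}{1278892} + \frac{1137166}{1321891} = \frac{2085691264075}{1690555824772}$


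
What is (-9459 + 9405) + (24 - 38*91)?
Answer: -3488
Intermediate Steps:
(-9459 + 9405) + (24 - 38*91) = -54 + (24 - 3458) = -54 - 3434 = -3488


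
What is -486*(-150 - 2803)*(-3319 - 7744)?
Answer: -15877152954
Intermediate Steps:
-486*(-150 - 2803)*(-3319 - 7744) = -(-1435158)*(-11063) = -486*32669039 = -15877152954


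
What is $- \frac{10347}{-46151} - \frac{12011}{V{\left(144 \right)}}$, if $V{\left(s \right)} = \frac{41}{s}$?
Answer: $- \frac{79821606957}{1892191} \approx -42185.0$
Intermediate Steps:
$- \frac{10347}{-46151} - \frac{12011}{V{\left(144 \right)}} = - \frac{10347}{-46151} - \frac{12011}{41 \cdot \frac{1}{144}} = \left(-10347\right) \left(- \frac{1}{46151}\right) - \frac{12011}{41 \cdot \frac{1}{144}} = \frac{10347}{46151} - \frac{12011}{\frac{41}{144}} = \frac{10347}{46151} - \frac{1729584}{41} = - \frac{79821606957}{1892191}$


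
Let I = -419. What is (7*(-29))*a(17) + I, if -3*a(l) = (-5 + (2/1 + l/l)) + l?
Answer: 596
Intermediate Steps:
a(l) = ⅔ - l/3 (a(l) = -((-5 + (2/1 + l/l)) + l)/3 = -((-5 + (2*1 + 1)) + l)/3 = -((-5 + (2 + 1)) + l)/3 = -((-5 + 3) + l)/3 = -(-2 + l)/3 = ⅔ - l/3)
(7*(-29))*a(17) + I = (7*(-29))*(⅔ - ⅓*17) - 419 = -203*(⅔ - 17/3) - 419 = -203*(-5) - 419 = 1015 - 419 = 596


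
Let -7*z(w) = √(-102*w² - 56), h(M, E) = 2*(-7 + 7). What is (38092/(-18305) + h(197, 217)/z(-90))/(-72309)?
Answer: 38092/1323616245 ≈ 2.8779e-5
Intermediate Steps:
h(M, E) = 0 (h(M, E) = 2*0 = 0)
z(w) = -√(-56 - 102*w²)/7 (z(w) = -√(-102*w² - 56)/7 = -√(-56 - 102*w²)/7)
(38092/(-18305) + h(197, 217)/z(-90))/(-72309) = (38092/(-18305) + 0/((-√(-56 - 102*(-90)²)/7)))/(-72309) = (38092*(-1/18305) + 0/((-√(-56 - 102*8100)/7)))*(-1/72309) = (-38092/18305 + 0/((-√(-56 - 826200)/7)))*(-1/72309) = (-38092/18305 + 0/((-4*I*√51641/7)))*(-1/72309) = (-38092/18305 + 0*(7*I*√51641/206564))*(-1/72309) = (-38092/18305 + 0)*(-1/72309) = -38092/18305*(-1/72309) = 38092/1323616245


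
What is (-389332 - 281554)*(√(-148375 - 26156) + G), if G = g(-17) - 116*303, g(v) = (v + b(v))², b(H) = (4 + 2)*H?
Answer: 14079884482 - 670886*I*√174531 ≈ 1.408e+10 - 2.8028e+8*I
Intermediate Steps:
b(H) = 6*H
g(v) = 49*v² (g(v) = (v + 6*v)² = (7*v)² = 49*v²)
G = -20987 (G = 49*(-17)² - 116*303 = 49*289 - 35148 = 14161 - 35148 = -20987)
(-389332 - 281554)*(√(-148375 - 26156) + G) = (-389332 - 281554)*(√(-148375 - 26156) - 20987) = -670886*(√(-174531) - 20987) = -670886*(I*√174531 - 20987) = -670886*(-20987 + I*√174531) = 14079884482 - 670886*I*√174531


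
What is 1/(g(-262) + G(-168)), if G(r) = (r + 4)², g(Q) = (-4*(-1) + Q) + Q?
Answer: 1/26376 ≈ 3.7913e-5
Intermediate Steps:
g(Q) = 4 + 2*Q (g(Q) = (4 + Q) + Q = 4 + 2*Q)
G(r) = (4 + r)²
1/(g(-262) + G(-168)) = 1/((4 + 2*(-262)) + (4 - 168)²) = 1/((4 - 524) + (-164)²) = 1/(-520 + 26896) = 1/26376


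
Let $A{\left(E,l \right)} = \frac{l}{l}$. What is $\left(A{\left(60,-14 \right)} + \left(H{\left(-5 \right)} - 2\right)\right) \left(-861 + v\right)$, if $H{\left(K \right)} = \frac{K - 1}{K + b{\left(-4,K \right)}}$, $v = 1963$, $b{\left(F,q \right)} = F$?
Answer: $- \frac{1102}{3} \approx -367.33$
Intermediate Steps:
$A{\left(E,l \right)} = 1$
$H{\left(K \right)} = \frac{-1 + K}{-4 + K}$ ($H{\left(K \right)} = \frac{K - 1}{K - 4} = \frac{-1 + K}{-4 + K}$)
$\left(A{\left(60,-14 \right)} + \left(H{\left(-5 \right)} - 2\right)\right) \left(-861 + v\right) = \left(1 - \left(2 - \frac{-1 - 5}{-4 - 5}\right)\right) \left(-861 + 1963\right) = \left(1 - \left(2 - \frac{1}{-9} \left(-6\right)\right)\right) 1102 = \left(1 - \frac{4}{3}\right) 1102 = \left(- \frac{1}{3}\right) 1102 = - \frac{1102}{3}$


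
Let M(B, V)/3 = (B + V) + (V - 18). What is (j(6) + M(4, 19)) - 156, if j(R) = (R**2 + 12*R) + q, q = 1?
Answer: 25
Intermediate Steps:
M(B, V) = -54 + 3*B + 6*V (M(B, V) = 3*((B + V) + (V - 18)) = 3*((B + V) + (-18 + V)) = 3*(-18 + B + 2*V) = -54 + 3*B + 6*V)
j(R) = 1 + R**2 + 12*R (j(R) = (R**2 + 12*R) + 1 = 1 + R**2 + 12*R)
(j(6) + M(4, 19)) - 156 = ((1 + 6**2 + 12*6) + (-54 + 3*4 + 6*19)) - 156 = ((1 + 36 + 72) + (-54 + 12 + 114)) - 156 = (109 + 72) - 156 = 181 - 156 = 25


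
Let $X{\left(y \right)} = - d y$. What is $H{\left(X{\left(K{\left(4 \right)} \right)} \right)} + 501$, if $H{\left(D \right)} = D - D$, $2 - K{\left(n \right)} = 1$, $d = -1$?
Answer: $501$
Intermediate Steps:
$K{\left(n \right)} = 1$ ($K{\left(n \right)} = 2 - 1 = 1$)
$X{\left(y \right)} = y$ ($X{\left(y \right)} = \left(-1\right) \left(-1\right) y = 1 y = y$)
$H{\left(D \right)} = 0$
$H{\left(X{\left(K{\left(4 \right)} \right)} \right)} + 501 = 0 + 501 = 501$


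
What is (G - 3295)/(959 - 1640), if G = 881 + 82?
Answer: 2332/681 ≈ 3.4244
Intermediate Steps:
G = 963
(G - 3295)/(959 - 1640) = (963 - 3295)/(959 - 1640) = -2332/(-681) = -2332*(-1/681) = 2332/681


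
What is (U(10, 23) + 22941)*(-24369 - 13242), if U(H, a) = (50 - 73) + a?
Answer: -862833951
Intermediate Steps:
U(H, a) = -23 + a
(U(10, 23) + 22941)*(-24369 - 13242) = ((-23 + 23) + 22941)*(-24369 - 13242) = (0 + 22941)*(-37611) = 22941*(-37611) = -862833951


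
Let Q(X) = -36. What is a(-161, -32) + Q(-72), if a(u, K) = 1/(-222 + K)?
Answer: -9145/254 ≈ -36.004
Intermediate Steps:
a(-161, -32) + Q(-72) = 1/(-222 - 32) - 36 = 1/(-254) - 36 = -1/254 - 36 = -9145/254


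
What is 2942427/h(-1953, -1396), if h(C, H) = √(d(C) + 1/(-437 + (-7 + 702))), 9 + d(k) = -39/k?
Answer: -2942427*I*√3126127606/167513 ≈ -9.8211e+5*I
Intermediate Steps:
d(k) = -9 - 39/k
h(C, H) = √(-2321/258 - 39/C) (h(C, H) = √((-9 - 39/C) + 1/(-437 + (-7 + 702))) = √((-9 - 39/C) + 1/(-437 + 695)) = √((-9 - 39/C) + 1/258) = √(-2321/258 - 39/C))
2942427/h(-1953, -1396) = 2942427/((√(-598818 - 2595996/(-1953))/258)) = 2942427/((√(-598818 - 2595996*(-1/1953))/258)) = 2942427/((√(-598818 + 288444/217)/258)) = 2942427/((√(-129655062/217)/258)) = 2942427/(((3*I*√3126127606/217)/258)) = 2942427/((I*√3126127606/18662)) = 2942427*(-I*√3126127606/167513) = -2942427*I*√3126127606/167513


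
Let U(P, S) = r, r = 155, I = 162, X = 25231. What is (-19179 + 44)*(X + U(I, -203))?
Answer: -485761110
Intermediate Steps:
U(P, S) = 155
(-19179 + 44)*(X + U(I, -203)) = (-19179 + 44)*(25231 + 155) = -19135*25386 = -485761110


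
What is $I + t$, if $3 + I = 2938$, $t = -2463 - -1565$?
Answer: $2037$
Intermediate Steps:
$t = -898$ ($t = -2463 + 1565 = -898$)
$I = 2935$ ($I = -3 + 2938 = 2935$)
$I + t = 2935 - 898 = 2037$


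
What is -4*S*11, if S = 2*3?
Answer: -264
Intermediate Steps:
S = 6
-4*S*11 = -4*6*11 = -24*11 = -264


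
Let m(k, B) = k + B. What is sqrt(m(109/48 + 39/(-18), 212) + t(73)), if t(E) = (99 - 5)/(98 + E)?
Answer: sqrt(11054599)/228 ≈ 14.583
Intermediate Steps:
t(E) = 94/(98 + E)
m(k, B) = B + k
sqrt(m(109/48 + 39/(-18), 212) + t(73)) = sqrt((212 + (109/48 + 39/(-18))) + 94/(98 + 73)) = sqrt((212 + (109*(1/48) + 39*(-1/18))) + 94/171) = sqrt((212 + (109/48 - 13/6)) + 94*(1/171)) = sqrt((212 + 5/48) + 94/171) = sqrt(10181/48 + 94/171) = sqrt(581821/2736) = sqrt(11054599)/228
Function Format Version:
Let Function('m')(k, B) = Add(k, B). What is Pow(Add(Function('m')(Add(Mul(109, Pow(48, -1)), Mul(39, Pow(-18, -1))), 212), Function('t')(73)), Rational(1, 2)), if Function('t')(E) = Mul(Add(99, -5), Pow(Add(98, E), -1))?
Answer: Mul(Rational(1, 228), Pow(11054599, Rational(1, 2))) ≈ 14.583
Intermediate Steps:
Function('t')(E) = Mul(94, Pow(Add(98, E), -1))
Function('m')(k, B) = Add(B, k)
Pow(Add(Function('m')(Add(Mul(109, Pow(48, -1)), Mul(39, Pow(-18, -1))), 212), Function('t')(73)), Rational(1, 2)) = Pow(Add(Add(212, Add(Mul(109, Pow(48, -1)), Mul(39, Pow(-18, -1)))), Mul(94, Pow(Add(98, 73), -1))), Rational(1, 2)) = Pow(Add(Add(212, Add(Mul(109, Rational(1, 48)), Mul(39, Rational(-1, 18)))), Mul(94, Pow(171, -1))), Rational(1, 2)) = Pow(Add(Add(212, Add(Rational(109, 48), Rational(-13, 6))), Mul(94, Rational(1, 171))), Rational(1, 2)) = Pow(Add(Add(212, Rational(5, 48)), Rational(94, 171)), Rational(1, 2)) = Pow(Add(Rational(10181, 48), Rational(94, 171)), Rational(1, 2)) = Pow(Rational(581821, 2736), Rational(1, 2)) = Mul(Rational(1, 228), Pow(11054599, Rational(1, 2)))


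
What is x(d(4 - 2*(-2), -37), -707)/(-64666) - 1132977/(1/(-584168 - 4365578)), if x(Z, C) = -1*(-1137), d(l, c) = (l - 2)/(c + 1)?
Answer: 362643589542865635/64666 ≈ 5.6080e+12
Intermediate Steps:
d(l, c) = (-2 + l)/(1 + c)
x(Z, C) = 1137
x(d(4 - 2*(-2), -37), -707)/(-64666) - 1132977/(1/(-584168 - 4365578)) = 1137/(-64666) - 1132977/(1/(-584168 - 4365578)) = 1137*(-1/64666) - 1132977/(1/(-4949746)) = -1137/64666 - 1132977/(-1/4949746) = -1137/64666 - 1132977*(-4949746) = -1137/64666 + 5607948373842 = 362643589542865635/64666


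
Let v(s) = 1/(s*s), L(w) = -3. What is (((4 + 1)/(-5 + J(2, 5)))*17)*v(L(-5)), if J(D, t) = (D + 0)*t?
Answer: 17/9 ≈ 1.8889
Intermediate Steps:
J(D, t) = D*t
v(s) = s⁻² (v(s) = 1/s² = s⁻²)
(((4 + 1)/(-5 + J(2, 5)))*17)*v(L(-5)) = (((4 + 1)/(-5 + 2*5))*17)/(-3)² = ((5/(-5 + 10))*17)*(⅑) = ((5/5)*17)*(⅑) = ((5*(⅕))*17)*(⅑) = (1*17)*(⅑) = 17*(⅑) = 17/9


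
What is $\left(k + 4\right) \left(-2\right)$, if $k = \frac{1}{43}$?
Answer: $- \frac{346}{43} \approx -8.0465$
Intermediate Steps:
$k = \frac{1}{43} \approx 0.023256$
$\left(k + 4\right) \left(-2\right) = \left(\frac{1}{43} + 4\right) \left(-2\right) = \frac{173}{43} \left(-2\right) = - \frac{346}{43}$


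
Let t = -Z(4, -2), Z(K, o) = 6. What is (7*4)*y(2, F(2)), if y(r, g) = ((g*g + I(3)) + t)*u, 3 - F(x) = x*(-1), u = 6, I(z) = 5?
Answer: 4032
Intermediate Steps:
F(x) = 3 + x (F(x) = 3 - x*(-1) = 3 - (-1)*x = 3 + x)
t = -6 (t = -1*6 = -6)
y(r, g) = -6 + 6*g² (y(r, g) = ((g*g + 5) - 6)*6 = ((g² + 5) - 6)*6 = ((5 + g²) - 6)*6 = (-1 + g²)*6 = -6 + 6*g²)
(7*4)*y(2, F(2)) = (7*4)*(-6 + 6*(3 + 2)²) = 28*(-6 + 6*5²) = 28*(-6 + 6*25) = 28*(-6 + 150) = 28*144 = 4032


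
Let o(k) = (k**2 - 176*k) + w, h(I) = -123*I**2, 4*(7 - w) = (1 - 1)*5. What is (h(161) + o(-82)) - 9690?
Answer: -3176810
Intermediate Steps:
w = 7 (w = 7 - (1 - 1)*5/4 = 7 - 0*5 = 7 - 1/4*0 = 7 + 0 = 7)
o(k) = 7 + k**2 - 176*k (o(k) = (k**2 - 176*k) + 7 = 7 + k**2 - 176*k)
(h(161) + o(-82)) - 9690 = (-123*161**2 + (7 + (-82)**2 - 176*(-82))) - 9690 = (-123*25921 + (7 + 6724 + 14432)) - 9690 = (-3188283 + 21163) - 9690 = -3167120 - 9690 = -3176810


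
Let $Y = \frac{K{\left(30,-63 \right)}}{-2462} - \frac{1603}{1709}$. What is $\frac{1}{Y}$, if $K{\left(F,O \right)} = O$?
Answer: $- \frac{4207558}{3838919} \approx -1.096$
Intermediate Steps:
$Y = - \frac{3838919}{4207558}$ ($Y = - \frac{63}{-2462} - \frac{1603}{1709} = \left(-63\right) \left(- \frac{1}{2462}\right) - \frac{1603}{1709} = \frac{63}{2462} - \frac{1603}{1709} = - \frac{3838919}{4207558} \approx -0.91239$)
$\frac{1}{Y} = \frac{1}{- \frac{3838919}{4207558}} = - \frac{4207558}{3838919}$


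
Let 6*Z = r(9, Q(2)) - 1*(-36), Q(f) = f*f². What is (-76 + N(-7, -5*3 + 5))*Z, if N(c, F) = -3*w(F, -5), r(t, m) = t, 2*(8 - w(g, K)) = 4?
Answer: -705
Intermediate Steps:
Q(f) = f³
w(g, K) = 6 (w(g, K) = 8 - ½*4 = 8 - 2 = 6)
N(c, F) = -18 (N(c, F) = -3*6 = -18)
Z = 15/2 (Z = (9 - 1*(-36))/6 = (9 + 36)/6 = (⅙)*45 = 15/2 ≈ 7.5000)
(-76 + N(-7, -5*3 + 5))*Z = (-76 - 18)*(15/2) = -94*15/2 = -705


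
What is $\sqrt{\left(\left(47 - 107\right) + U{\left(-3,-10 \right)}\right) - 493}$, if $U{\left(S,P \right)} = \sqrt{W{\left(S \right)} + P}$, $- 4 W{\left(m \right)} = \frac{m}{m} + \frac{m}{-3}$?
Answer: $\frac{\sqrt{-2212 + 2 i \sqrt{42}}}{2} \approx 0.068897 + 23.516 i$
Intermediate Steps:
$W{\left(m \right)} = - \frac{1}{4} + \frac{m}{12}$ ($W{\left(m \right)} = - \frac{\frac{m}{m} + \frac{m}{-3}}{4} = - \frac{1 + m \left(- \frac{1}{3}\right)}{4} = - \frac{1 - \frac{m}{3}}{4} = - \frac{1}{4} + \frac{m}{12}$)
$U{\left(S,P \right)} = \sqrt{- \frac{1}{4} + P + \frac{S}{12}}$ ($U{\left(S,P \right)} = \sqrt{\left(- \frac{1}{4} + \frac{S}{12}\right) + P} = \sqrt{- \frac{1}{4} + P + \frac{S}{12}}$)
$\sqrt{\left(\left(47 - 107\right) + U{\left(-3,-10 \right)}\right) - 493} = \sqrt{\left(\left(47 - 107\right) + \frac{\sqrt{-9 + 3 \left(-3\right) + 36 \left(-10\right)}}{6}\right) - 493} = \sqrt{\left(-60 + \frac{\sqrt{-9 - 9 - 360}}{6}\right) - 493} = \sqrt{\left(-60 + \frac{\sqrt{-378}}{6}\right) - 493} = \sqrt{\left(-60 + \frac{3 i \sqrt{42}}{6}\right) - 493} = \sqrt{\left(-60 + \frac{i \sqrt{42}}{2}\right) - 493} = \sqrt{-553 + \frac{i \sqrt{42}}{2}}$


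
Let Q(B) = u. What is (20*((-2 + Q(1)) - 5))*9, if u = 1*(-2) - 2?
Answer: -1980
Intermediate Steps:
u = -4 (u = -2 - 2 = -4)
Q(B) = -4
(20*((-2 + Q(1)) - 5))*9 = (20*((-2 - 4) - 5))*9 = (20*(-6 - 5))*9 = (20*(-11))*9 = -220*9 = -1980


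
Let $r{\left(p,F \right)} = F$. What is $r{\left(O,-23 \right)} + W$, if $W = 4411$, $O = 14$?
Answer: $4388$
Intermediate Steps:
$r{\left(O,-23 \right)} + W = -23 + 4411 = 4388$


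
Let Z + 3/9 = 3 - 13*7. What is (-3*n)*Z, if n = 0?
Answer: 0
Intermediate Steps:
Z = -265/3 (Z = -⅓ + (3 - 13*7) = -⅓ + (3 - 91) = -⅓ - 88 = -265/3 ≈ -88.333)
(-3*n)*Z = -3*0*(-265/3) = 0*(-265/3) = 0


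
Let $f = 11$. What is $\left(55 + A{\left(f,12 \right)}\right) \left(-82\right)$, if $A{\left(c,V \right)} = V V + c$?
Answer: $-17220$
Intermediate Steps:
$A{\left(c,V \right)} = c + V^{2}$ ($A{\left(c,V \right)} = V^{2} + c = c + V^{2}$)
$\left(55 + A{\left(f,12 \right)}\right) \left(-82\right) = \left(55 + \left(11 + 12^{2}\right)\right) \left(-82\right) = \left(55 + \left(11 + 144\right)\right) \left(-82\right) = \left(55 + 155\right) \left(-82\right) = 210 \left(-82\right) = -17220$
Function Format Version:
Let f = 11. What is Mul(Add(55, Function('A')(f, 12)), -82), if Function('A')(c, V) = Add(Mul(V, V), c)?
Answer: -17220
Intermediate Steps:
Function('A')(c, V) = Add(c, Pow(V, 2)) (Function('A')(c, V) = Add(Pow(V, 2), c) = Add(c, Pow(V, 2)))
Mul(Add(55, Function('A')(f, 12)), -82) = Mul(Add(55, Add(11, Pow(12, 2))), -82) = Mul(Add(55, Add(11, 144)), -82) = Mul(Add(55, 155), -82) = Mul(210, -82) = -17220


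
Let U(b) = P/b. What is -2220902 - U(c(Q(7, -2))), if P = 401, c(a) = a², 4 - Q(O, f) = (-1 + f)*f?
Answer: -8884009/4 ≈ -2.2210e+6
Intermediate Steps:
Q(O, f) = 4 - f*(-1 + f) (Q(O, f) = 4 - (-1 + f)*f = 4 - f*(-1 + f))
U(b) = 401/b
-2220902 - U(c(Q(7, -2))) = -2220902 - 401/((4 - 2 - 1*(-2)²)²) = -2220902 - 401/((4 - 2 - 1*4)²) = -2220902 - 401/((4 - 2 - 4)²) = -2220902 - 401/((-2)²) = -2220902 - 401/4 = -8884009/4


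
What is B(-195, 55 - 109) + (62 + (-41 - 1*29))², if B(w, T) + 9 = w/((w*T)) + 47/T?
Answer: 487/9 ≈ 54.111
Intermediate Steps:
B(w, T) = -9 + 48/T (B(w, T) = -9 + (w/((w*T)) + 47/T) = -9 + (w/((T*w)) + 47/T) = -9 + (w*(1/(T*w)) + 47/T) = -9 + (1/T + 47/T) = -9 + 48/T)
B(-195, 55 - 109) + (62 + (-41 - 1*29))² = (-9 + 48/(55 - 109)) + (62 + (-41 - 1*29))² = (-9 + 48/(-54)) + (62 + (-41 - 29))² = (-9 + 48*(-1/54)) + (62 - 70)² = (-9 - 8/9) + (-8)² = -89/9 + 64 = 487/9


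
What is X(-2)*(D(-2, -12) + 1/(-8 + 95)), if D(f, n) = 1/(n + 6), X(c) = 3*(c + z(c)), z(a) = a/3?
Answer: 36/29 ≈ 1.2414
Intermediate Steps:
z(a) = a/3 (z(a) = a*(1/3) = a/3)
X(c) = 4*c (X(c) = 3*(c + c/3) = 3*(4*c/3) = 4*c)
D(f, n) = 1/(6 + n)
X(-2)*(D(-2, -12) + 1/(-8 + 95)) = (4*(-2))*(1/(6 - 12) + 1/(-8 + 95)) = -8*(1/(-6) + 1/87) = -8*(-1/6 + 1/87) = -8*(-9/58) = 36/29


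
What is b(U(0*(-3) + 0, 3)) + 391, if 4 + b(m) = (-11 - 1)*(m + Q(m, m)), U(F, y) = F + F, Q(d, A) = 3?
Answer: 351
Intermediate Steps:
U(F, y) = 2*F
b(m) = -40 - 12*m (b(m) = -4 + (-11 - 1)*(m + 3) = -4 - 12*(3 + m) = -4 + (-36 - 12*m) = -40 - 12*m)
b(U(0*(-3) + 0, 3)) + 391 = (-40 - 24*(0*(-3) + 0)) + 391 = (-40 - 24*(0 + 0)) + 391 = (-40 - 24*0) + 391 = (-40 - 12*0) + 391 = (-40 + 0) + 391 = -40 + 391 = 351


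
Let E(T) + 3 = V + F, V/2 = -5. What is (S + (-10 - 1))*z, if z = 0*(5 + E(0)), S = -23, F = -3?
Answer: 0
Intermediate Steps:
V = -10 (V = 2*(-5) = -10)
E(T) = -16 (E(T) = -3 + (-10 - 3) = -3 - 13 = -16)
z = 0 (z = 0*(5 - 16) = 0*(-11) = 0)
(S + (-10 - 1))*z = (-23 + (-10 - 1))*0 = (-23 - 11)*0 = -34*0 = 0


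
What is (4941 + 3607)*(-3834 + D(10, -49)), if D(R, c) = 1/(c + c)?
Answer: -1605882842/49 ≈ -3.2773e+7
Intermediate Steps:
D(R, c) = 1/(2*c)
(4941 + 3607)*(-3834 + D(10, -49)) = (4941 + 3607)*(-3834 + (½)/(-49)) = 8548*(-3834 + (½)*(-1/49)) = 8548*(-3834 - 1/98) = 8548*(-375733/98) = -1605882842/49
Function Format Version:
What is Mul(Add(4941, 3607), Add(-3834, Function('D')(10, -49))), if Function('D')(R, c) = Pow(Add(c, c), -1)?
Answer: Rational(-1605882842, 49) ≈ -3.2773e+7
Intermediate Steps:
Function('D')(R, c) = Mul(Rational(1, 2), Pow(c, -1)) (Function('D')(R, c) = Pow(Mul(2, c), -1) = Mul(Rational(1, 2), Pow(c, -1)))
Mul(Add(4941, 3607), Add(-3834, Function('D')(10, -49))) = Mul(Add(4941, 3607), Add(-3834, Mul(Rational(1, 2), Pow(-49, -1)))) = Mul(8548, Add(-3834, Mul(Rational(1, 2), Rational(-1, 49)))) = Mul(8548, Add(-3834, Rational(-1, 98))) = Mul(8548, Rational(-375733, 98)) = Rational(-1605882842, 49)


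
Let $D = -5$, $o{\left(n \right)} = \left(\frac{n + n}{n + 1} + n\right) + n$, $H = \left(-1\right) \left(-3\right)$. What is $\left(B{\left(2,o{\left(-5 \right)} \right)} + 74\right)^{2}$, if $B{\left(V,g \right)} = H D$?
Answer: $3481$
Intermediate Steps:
$H = 3$
$o{\left(n \right)} = 2 n + \frac{2 n}{1 + n}$ ($o{\left(n \right)} = \left(\frac{2 n}{1 + n} + n\right) + n = \left(n + \frac{2 n}{1 + n}\right) + n = 2 n + \frac{2 n}{1 + n}$)
$B{\left(V,g \right)} = -15$ ($B{\left(V,g \right)} = 3 \left(-5\right) = -15$)
$\left(B{\left(2,o{\left(-5 \right)} \right)} + 74\right)^{2} = \left(-15 + 74\right)^{2} = 59^{2} = 3481$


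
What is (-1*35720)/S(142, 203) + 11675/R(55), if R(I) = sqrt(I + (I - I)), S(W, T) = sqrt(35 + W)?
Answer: -35720*sqrt(177)/177 + 2335*sqrt(55)/11 ≈ -1110.6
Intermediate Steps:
R(I) = sqrt(I) (R(I) = sqrt(I + 0) = sqrt(I))
(-1*35720)/S(142, 203) + 11675/R(55) = (-1*35720)/(sqrt(35 + 142)) + 11675/(sqrt(55)) = -35720*sqrt(177)/177 + 11675*(sqrt(55)/55) = -35720*sqrt(177)/177 + 2335*sqrt(55)/11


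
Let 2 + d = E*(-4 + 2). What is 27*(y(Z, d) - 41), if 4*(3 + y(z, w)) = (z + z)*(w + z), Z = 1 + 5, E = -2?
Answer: -540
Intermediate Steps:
Z = 6
d = 2 (d = -2 - 2*(-4 + 2) = -2 - 2*(-2) = -2 + 4 = 2)
y(z, w) = -3 + z*(w + z)/2 (y(z, w) = -3 + ((z + z)*(w + z))/4 = -3 + ((2*z)*(w + z))/4 = -3 + (2*z*(w + z))/4 = -3 + z*(w + z)/2)
27*(y(Z, d) - 41) = 27*((-3 + (½)*6² + (½)*2*6) - 41) = 27*((-3 + (½)*36 + 6) - 41) = 27*((-3 + 18 + 6) - 41) = 27*(21 - 41) = 27*(-20) = -540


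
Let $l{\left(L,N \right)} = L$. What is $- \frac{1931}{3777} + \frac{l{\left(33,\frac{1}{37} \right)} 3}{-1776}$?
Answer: $- \frac{1267793}{2235984} \approx -0.567$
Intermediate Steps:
$- \frac{1931}{3777} + \frac{l{\left(33,\frac{1}{37} \right)} 3}{-1776} = - \frac{1931}{3777} + \frac{33 \cdot 3}{-1776} = \left(-1931\right) \frac{1}{3777} + 99 \left(- \frac{1}{1776}\right) = - \frac{1931}{3777} - \frac{33}{592} = - \frac{1267793}{2235984}$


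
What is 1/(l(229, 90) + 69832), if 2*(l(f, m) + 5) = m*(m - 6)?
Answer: 1/73607 ≈ 1.3586e-5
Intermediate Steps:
l(f, m) = -5 + m*(-6 + m)/2 (l(f, m) = -5 + (m*(m - 6))/2 = -5 + (m*(-6 + m))/2 = -5 + m*(-6 + m)/2)
1/(l(229, 90) + 69832) = 1/((-5 + (1/2)*90**2 - 3*90) + 69832) = 1/((-5 + (1/2)*8100 - 270) + 69832) = 1/((-5 + 4050 - 270) + 69832) = 1/(3775 + 69832) = 1/73607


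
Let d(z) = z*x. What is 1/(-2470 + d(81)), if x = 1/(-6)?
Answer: -2/4967 ≈ -0.00040266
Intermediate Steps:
x = -⅙ (x = 1*(-⅙) = -⅙ ≈ -0.16667)
d(z) = -z/6 (d(z) = z*(-⅙) = -z/6)
1/(-2470 + d(81)) = 1/(-2470 - ⅙*81) = 1/(-2470 - 27/2) = 1/(-4967/2) = -2/4967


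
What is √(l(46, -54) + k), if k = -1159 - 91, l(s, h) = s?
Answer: 2*I*√301 ≈ 34.699*I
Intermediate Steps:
k = -1250
√(l(46, -54) + k) = √(46 - 1250) = √(-1204) = 2*I*√301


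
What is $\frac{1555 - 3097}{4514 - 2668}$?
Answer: $- \frac{771}{923} \approx -0.83532$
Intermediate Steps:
$\frac{1555 - 3097}{4514 - 2668} = - \frac{1542}{1846} = \left(-1542\right) \frac{1}{1846} = - \frac{771}{923}$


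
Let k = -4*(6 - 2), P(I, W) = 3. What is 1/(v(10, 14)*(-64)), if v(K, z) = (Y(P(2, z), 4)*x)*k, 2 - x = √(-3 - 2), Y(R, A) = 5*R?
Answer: 1/69120 + I*√5/138240 ≈ 1.4468e-5 + 1.6175e-5*I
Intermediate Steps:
x = 2 - I*√5 (x = 2 - √(-3 - 2) = 2 - √(-5) = 2 - I*√5 ≈ 2.0 - 2.2361*I)
k = -16 (k = -4*4 = -16)
v(K, z) = -480 + 240*I*√5 (v(K, z) = ((5*3)*(2 - I*√5))*(-16) = (15*(2 - I*√5))*(-16) = (30 - 15*I*√5)*(-16) = -480 + 240*I*√5)
1/(v(10, 14)*(-64)) = 1/((-480 + 240*I*√5)*(-64)) = 1/(30720 - 15360*I*√5)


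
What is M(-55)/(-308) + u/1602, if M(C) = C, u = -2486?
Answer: -30799/22428 ≈ -1.3732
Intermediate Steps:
M(-55)/(-308) + u/1602 = -55/(-308) - 2486/1602 = -55*(-1/308) - 2486*1/1602 = 5/28 - 1243/801 = -30799/22428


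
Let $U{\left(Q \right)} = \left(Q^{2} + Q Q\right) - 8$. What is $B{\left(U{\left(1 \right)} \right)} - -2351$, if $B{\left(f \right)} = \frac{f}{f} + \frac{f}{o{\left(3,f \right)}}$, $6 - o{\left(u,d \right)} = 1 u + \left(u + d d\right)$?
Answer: $\frac{14113}{6} \approx 2352.2$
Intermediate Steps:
$U{\left(Q \right)} = -8 + 2 Q^{2}$ ($U{\left(Q \right)} = \left(Q^{2} + Q^{2}\right) - 8 = 2 Q^{2} - 8 = -8 + 2 Q^{2}$)
$o{\left(u,d \right)} = 6 - d^{2} - 2 u$ ($o{\left(u,d \right)} = 6 - \left(1 u + \left(u + d d\right)\right) = 6 - \left(u + \left(u + d^{2}\right)\right) = 6 - \left(d^{2} + 2 u\right) = 6 - d^{2} - 2 u$)
$B{\left(f \right)} = 1 - \frac{1}{f}$ ($B{\left(f \right)} = \frac{f}{f} + \frac{f}{6 - f^{2} - 6} = 1 + \frac{f}{6 - f^{2} - 6} = 1 + \frac{f}{\left(-1\right) f^{2}} = 1 + f \left(- \frac{1}{f^{2}}\right) = 1 - \frac{1}{f}$)
$B{\left(U{\left(1 \right)} \right)} - -2351 = \frac{-1 - \left(8 - 2 \cdot 1^{2}\right)}{-8 + 2 \cdot 1^{2}} - -2351 = \frac{-1 + \left(-8 + 2 \cdot 1\right)}{-8 + 2 \cdot 1} + 2351 = \frac{-1 + \left(-8 + 2\right)}{-8 + 2} + 2351 = \frac{-1 - 6}{-6} + 2351 = \left(- \frac{1}{6}\right) \left(-7\right) + 2351 = \frac{7}{6} + 2351 = \frac{14113}{6}$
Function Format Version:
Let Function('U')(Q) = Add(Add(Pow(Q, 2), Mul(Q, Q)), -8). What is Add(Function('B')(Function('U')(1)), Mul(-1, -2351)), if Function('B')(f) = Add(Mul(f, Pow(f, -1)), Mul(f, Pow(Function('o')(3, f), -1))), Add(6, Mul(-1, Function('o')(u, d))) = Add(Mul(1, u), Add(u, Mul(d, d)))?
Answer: Rational(14113, 6) ≈ 2352.2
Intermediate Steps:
Function('U')(Q) = Add(-8, Mul(2, Pow(Q, 2))) (Function('U')(Q) = Add(Add(Pow(Q, 2), Pow(Q, 2)), -8) = Add(Mul(2, Pow(Q, 2)), -8) = Add(-8, Mul(2, Pow(Q, 2))))
Function('o')(u, d) = Add(6, Mul(-1, Pow(d, 2)), Mul(-2, u)) (Function('o')(u, d) = Add(6, Mul(-1, Add(Mul(1, u), Add(u, Mul(d, d))))) = Add(6, Mul(-1, Add(u, Add(u, Pow(d, 2))))) = Add(6, Mul(-1, Add(Pow(d, 2), Mul(2, u)))) = Add(6, Add(Mul(-1, Pow(d, 2)), Mul(-2, u))) = Add(6, Mul(-1, Pow(d, 2)), Mul(-2, u)))
Function('B')(f) = Add(1, Mul(-1, Pow(f, -1))) (Function('B')(f) = Add(Mul(f, Pow(f, -1)), Mul(f, Pow(Add(6, Mul(-1, Pow(f, 2)), Mul(-2, 3)), -1))) = Add(1, Mul(f, Pow(Add(6, Mul(-1, Pow(f, 2)), -6), -1))) = Add(1, Mul(f, Pow(Mul(-1, Pow(f, 2)), -1))) = Add(1, Mul(f, Mul(-1, Pow(f, -2)))) = Add(1, Mul(-1, Pow(f, -1))))
Add(Function('B')(Function('U')(1)), Mul(-1, -2351)) = Add(Mul(Pow(Add(-8, Mul(2, Pow(1, 2))), -1), Add(-1, Add(-8, Mul(2, Pow(1, 2))))), Mul(-1, -2351)) = Add(Mul(Pow(Add(-8, Mul(2, 1)), -1), Add(-1, Add(-8, Mul(2, 1)))), 2351) = Add(Mul(Pow(Add(-8, 2), -1), Add(-1, Add(-8, 2))), 2351) = Add(Mul(Pow(-6, -1), Add(-1, -6)), 2351) = Add(Mul(Rational(-1, 6), -7), 2351) = Add(Rational(7, 6), 2351) = Rational(14113, 6)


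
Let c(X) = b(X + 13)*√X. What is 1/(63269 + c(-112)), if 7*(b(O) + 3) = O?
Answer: 442883/28020994927 + 480*I*√7/28020994927 ≈ 1.5805e-5 + 4.5322e-8*I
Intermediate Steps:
b(O) = -3 + O/7
c(X) = √X*(-8/7 + X/7) (c(X) = (-3 + (X + 13)/7)*√X = (-3 + (13 + X)/7)*√X = (-3 + (13/7 + X/7))*√X = (-8/7 + X/7)*√X = √X*(-8/7 + X/7))
1/(63269 + c(-112)) = 1/(63269 + √(-112)*(-8 - 112)/7) = 1/(63269 + (⅐)*(4*I*√7)*(-120)) = 1/(63269 - 480*I*√7/7)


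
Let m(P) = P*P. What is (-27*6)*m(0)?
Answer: 0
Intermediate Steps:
m(P) = P²
(-27*6)*m(0) = -27*6*0² = -162*0 = 0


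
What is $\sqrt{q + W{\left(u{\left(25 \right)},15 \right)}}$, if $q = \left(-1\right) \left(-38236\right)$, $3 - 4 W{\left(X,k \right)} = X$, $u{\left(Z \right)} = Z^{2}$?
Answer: $\frac{\sqrt{152322}}{2} \approx 195.14$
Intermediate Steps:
$W{\left(X,k \right)} = \frac{3}{4} - \frac{X}{4}$
$q = 38236$
$\sqrt{q + W{\left(u{\left(25 \right)},15 \right)}} = \sqrt{38236 + \left(\frac{3}{4} - \frac{25^{2}}{4}\right)} = \sqrt{38236 + \left(\frac{3}{4} - \frac{625}{4}\right)} = \sqrt{38236 - \frac{311}{2}} = \sqrt{\frac{76161}{2}} = \frac{\sqrt{152322}}{2}$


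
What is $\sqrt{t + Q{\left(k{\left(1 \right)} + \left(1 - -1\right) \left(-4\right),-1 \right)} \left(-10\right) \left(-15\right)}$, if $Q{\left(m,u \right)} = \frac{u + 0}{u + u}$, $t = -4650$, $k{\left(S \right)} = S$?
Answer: $5 i \sqrt{183} \approx 67.639 i$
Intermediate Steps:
$Q{\left(m,u \right)} = \frac{1}{2}$ ($Q{\left(m,u \right)} = \frac{u}{2 u} = u \frac{1}{2 u} = \frac{1}{2}$)
$\sqrt{t + Q{\left(k{\left(1 \right)} + \left(1 - -1\right) \left(-4\right),-1 \right)} \left(-10\right) \left(-15\right)} = \sqrt{-4650 + \frac{1}{2} \left(-10\right) \left(-15\right)} = \sqrt{-4650 - -75} = \sqrt{-4650 + 75} = \sqrt{-4575} = 5 i \sqrt{183}$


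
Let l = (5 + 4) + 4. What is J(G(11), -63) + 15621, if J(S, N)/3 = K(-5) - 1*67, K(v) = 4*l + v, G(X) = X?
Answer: 15561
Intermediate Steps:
l = 13 (l = 9 + 4 = 13)
K(v) = 52 + v (K(v) = 4*13 + v = 52 + v)
J(S, N) = -60 (J(S, N) = 3*((52 - 5) - 1*67) = 3*(47 - 67) = 3*(-20) = -60)
J(G(11), -63) + 15621 = -60 + 15621 = 15561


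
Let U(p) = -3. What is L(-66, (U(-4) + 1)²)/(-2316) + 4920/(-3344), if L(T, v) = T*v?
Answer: -109499/80674 ≈ -1.3573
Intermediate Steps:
L(-66, (U(-4) + 1)²)/(-2316) + 4920/(-3344) = -66*(-3 + 1)²/(-2316) + 4920/(-3344) = -66*(-2)²*(-1/2316) + 4920*(-1/3344) = -66*4*(-1/2316) - 615/418 = -264*(-1/2316) - 615/418 = 22/193 - 615/418 = -109499/80674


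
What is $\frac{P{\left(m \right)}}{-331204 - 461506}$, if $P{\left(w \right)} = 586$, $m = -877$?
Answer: $- \frac{293}{396355} \approx -0.00073924$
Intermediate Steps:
$\frac{P{\left(m \right)}}{-331204 - 461506} = \frac{586}{-331204 - 461506} = \frac{586}{-792710} = 586 \left(- \frac{1}{792710}\right) = - \frac{293}{396355}$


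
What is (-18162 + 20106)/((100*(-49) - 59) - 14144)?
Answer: -1944/19103 ≈ -0.10176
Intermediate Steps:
(-18162 + 20106)/((100*(-49) - 59) - 14144) = 1944/((-4900 - 59) - 14144) = 1944/(-4959 - 14144) = 1944/(-19103) = 1944*(-1/19103) = -1944/19103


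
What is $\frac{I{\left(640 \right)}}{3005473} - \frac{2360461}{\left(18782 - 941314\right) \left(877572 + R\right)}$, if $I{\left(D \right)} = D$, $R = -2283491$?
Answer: $\frac{822989069018067}{3898114310549787484} \approx 0.00021113$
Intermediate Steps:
$\frac{I{\left(640 \right)}}{3005473} - \frac{2360461}{\left(18782 - 941314\right) \left(877572 + R\right)} = \frac{640}{3005473} - \frac{2360461}{\left(18782 - 941314\right) \left(877572 - 2283491\right)} = 640 \cdot \frac{1}{3005473} - \frac{2360461}{\left(-922532\right) \left(-1405919\right)} = \frac{640}{3005473} - \frac{2360461}{1297005266908} = \frac{822989069018067}{3898114310549787484}$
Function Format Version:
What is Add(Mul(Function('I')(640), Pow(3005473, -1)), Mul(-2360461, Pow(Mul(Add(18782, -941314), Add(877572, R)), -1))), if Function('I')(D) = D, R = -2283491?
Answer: Rational(822989069018067, 3898114310549787484) ≈ 0.00021113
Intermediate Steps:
Add(Mul(Function('I')(640), Pow(3005473, -1)), Mul(-2360461, Pow(Mul(Add(18782, -941314), Add(877572, R)), -1))) = Add(Mul(640, Pow(3005473, -1)), Mul(-2360461, Pow(Mul(Add(18782, -941314), Add(877572, -2283491)), -1))) = Add(Mul(640, Rational(1, 3005473)), Mul(-2360461, Pow(Mul(-922532, -1405919), -1))) = Add(Rational(640, 3005473), Mul(-2360461, Pow(1297005266908, -1))) = Add(Rational(640, 3005473), Mul(-2360461, Rational(1, 1297005266908))) = Add(Rational(640, 3005473), Rational(-2360461, 1297005266908)) = Rational(822989069018067, 3898114310549787484)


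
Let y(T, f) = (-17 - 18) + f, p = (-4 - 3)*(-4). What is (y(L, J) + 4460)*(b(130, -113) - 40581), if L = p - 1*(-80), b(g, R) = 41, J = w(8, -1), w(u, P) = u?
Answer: -179713820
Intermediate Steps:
J = 8
p = 28 (p = -7*(-4) = 28)
L = 108 (L = 28 - 1*(-80) = 28 + 80 = 108)
y(T, f) = -35 + f
(y(L, J) + 4460)*(b(130, -113) - 40581) = ((-35 + 8) + 4460)*(41 - 40581) = (-27 + 4460)*(-40540) = 4433*(-40540) = -179713820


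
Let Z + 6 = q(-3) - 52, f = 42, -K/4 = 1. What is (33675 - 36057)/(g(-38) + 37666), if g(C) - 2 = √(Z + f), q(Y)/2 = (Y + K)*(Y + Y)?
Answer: -22431294/354719539 + 1191*√17/354719539 ≈ -0.063223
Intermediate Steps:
K = -4 (K = -4*1 = -4)
q(Y) = 4*Y*(-4 + Y) (q(Y) = 2*((Y - 4)*(Y + Y)) = 2*((-4 + Y)*(2*Y)) = 2*(2*Y*(-4 + Y)) = 4*Y*(-4 + Y))
Z = 26 (Z = -6 + (4*(-3)*(-4 - 3) - 52) = -6 + (4*(-3)*(-7) - 52) = -6 + (84 - 52) = -6 + 32 = 26)
g(C) = 2 + 2*√17 (g(C) = 2 + √(26 + 42) = 2 + √68 = 2 + 2*√17)
(33675 - 36057)/(g(-38) + 37666) = (33675 - 36057)/((2 + 2*√17) + 37666) = -2382/(37668 + 2*√17)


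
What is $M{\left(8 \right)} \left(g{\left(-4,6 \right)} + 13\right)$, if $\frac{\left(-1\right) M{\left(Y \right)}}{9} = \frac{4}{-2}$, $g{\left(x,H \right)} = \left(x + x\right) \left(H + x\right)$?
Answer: $-54$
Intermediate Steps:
$g{\left(x,H \right)} = 2 x \left(H + x\right)$
$M{\left(Y \right)} = 18$ ($M{\left(Y \right)} = - 9 \frac{4}{-2} = - 9 \cdot 4 \left(- \frac{1}{2}\right) = \left(-9\right) \left(-2\right) = 18$)
$M{\left(8 \right)} \left(g{\left(-4,6 \right)} + 13\right) = 18 \left(2 \left(-4\right) \left(6 - 4\right) + 13\right) = 18 \left(2 \left(-4\right) 2 + 13\right) = 18 \left(-16 + 13\right) = 18 \left(-3\right) = -54$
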